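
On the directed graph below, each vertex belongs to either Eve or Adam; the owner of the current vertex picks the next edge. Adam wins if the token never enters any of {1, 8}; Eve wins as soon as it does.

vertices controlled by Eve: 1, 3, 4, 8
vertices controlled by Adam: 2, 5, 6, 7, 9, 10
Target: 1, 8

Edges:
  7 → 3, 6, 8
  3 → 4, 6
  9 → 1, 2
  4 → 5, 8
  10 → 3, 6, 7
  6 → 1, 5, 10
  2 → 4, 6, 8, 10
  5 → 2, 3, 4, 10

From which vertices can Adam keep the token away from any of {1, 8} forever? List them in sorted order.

A0 = {1, 8}
A1: add {4} — 4 (Eve) has 4→8.
A2: add {3} — 3 (Eve) has 3→4.
A3 = A2; e.g. 2 (Adam) can still go to 6. Fixed point.
Eve's attractor = {1, 3, 4, 8}; Adam avoids the target exactly from the complement.

2, 5, 6, 7, 9, 10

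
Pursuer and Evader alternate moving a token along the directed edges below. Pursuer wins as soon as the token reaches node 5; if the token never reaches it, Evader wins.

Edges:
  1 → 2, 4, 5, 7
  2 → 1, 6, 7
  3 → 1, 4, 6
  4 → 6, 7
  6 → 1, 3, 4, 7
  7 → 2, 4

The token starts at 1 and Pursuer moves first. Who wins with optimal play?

Track states (vertex, player-to-move).
A0 = {(5,Pursuer), (5,Evader)}
A1: add {(1,Pursuer)}.
(1,Pursuer) ∈ A1 ⇒ Pursuer forces the target.

Pursuer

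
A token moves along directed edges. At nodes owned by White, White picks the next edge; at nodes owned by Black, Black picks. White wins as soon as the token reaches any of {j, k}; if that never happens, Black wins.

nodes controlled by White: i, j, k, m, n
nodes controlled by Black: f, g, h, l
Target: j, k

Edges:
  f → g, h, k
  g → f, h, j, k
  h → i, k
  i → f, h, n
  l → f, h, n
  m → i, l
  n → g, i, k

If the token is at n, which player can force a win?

White

A0 = {j, k}
A1: add {n} — n (White) has n→k.
n ∈ A1, so White can force the target.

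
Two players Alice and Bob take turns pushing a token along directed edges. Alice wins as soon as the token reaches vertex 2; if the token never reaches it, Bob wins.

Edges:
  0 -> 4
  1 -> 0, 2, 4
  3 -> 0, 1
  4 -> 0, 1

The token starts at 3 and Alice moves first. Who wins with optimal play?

Track states (vertex, player-to-move).
A0 = {(2,Alice), (2,Bob)}
A1: add {(1,Alice)}.
A2 = A1; e.g. (0,Alice) stays out. (3,Alice) never enters ⇒ Bob avoids the target.

Bob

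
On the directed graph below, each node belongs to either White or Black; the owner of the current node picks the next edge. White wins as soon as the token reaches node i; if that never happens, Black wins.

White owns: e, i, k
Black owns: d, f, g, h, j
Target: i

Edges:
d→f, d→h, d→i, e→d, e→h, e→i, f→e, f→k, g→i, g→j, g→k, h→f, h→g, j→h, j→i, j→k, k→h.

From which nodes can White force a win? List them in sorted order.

e, i

A0 = {i}
A1: add {e} — e (White) has e→i.
A2 = A1; e.g. d (Black) can still go to f. Fixed point.
White's winning region = {e, i}.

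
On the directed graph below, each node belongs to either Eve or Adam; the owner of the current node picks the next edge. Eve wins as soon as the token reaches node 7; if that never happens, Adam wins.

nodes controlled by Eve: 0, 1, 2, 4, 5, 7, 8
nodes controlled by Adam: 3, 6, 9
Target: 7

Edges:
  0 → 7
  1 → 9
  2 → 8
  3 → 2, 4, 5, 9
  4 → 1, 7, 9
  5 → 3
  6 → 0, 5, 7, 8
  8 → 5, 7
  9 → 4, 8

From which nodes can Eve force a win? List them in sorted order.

A0 = {7}
A1: add {0, 4, 8} — 0 (Eve) has 0→7; 4 (Eve) has 4→7; 8 (Eve) has 8→7.
A2: add {2, 9} — 2 (Eve) has 2→8; 9 (Adam): all of {4, 8} already in.
A3: add {1} — 1 (Eve) has 1→9.
A4 = A3; e.g. 3 (Adam) can still go to 5. Fixed point.
Eve's winning region = {0, 1, 2, 4, 7, 8, 9}.

0, 1, 2, 4, 7, 8, 9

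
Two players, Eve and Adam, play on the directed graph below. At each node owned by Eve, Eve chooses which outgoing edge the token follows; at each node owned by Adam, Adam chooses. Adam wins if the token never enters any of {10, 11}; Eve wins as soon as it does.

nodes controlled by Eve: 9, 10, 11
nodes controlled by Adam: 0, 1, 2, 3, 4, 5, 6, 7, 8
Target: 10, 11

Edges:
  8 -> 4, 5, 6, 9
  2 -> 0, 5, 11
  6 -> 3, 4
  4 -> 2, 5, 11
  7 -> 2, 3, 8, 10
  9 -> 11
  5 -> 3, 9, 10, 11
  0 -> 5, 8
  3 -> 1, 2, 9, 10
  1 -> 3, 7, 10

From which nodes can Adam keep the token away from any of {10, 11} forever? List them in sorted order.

0, 1, 2, 3, 4, 5, 6, 7, 8

A0 = {10, 11}
A1: add {9} — 9 (Eve) has 9→11.
A2 = A1; e.g. 0 (Adam) can still go to 5. Fixed point.
Eve's attractor = {9, 10, 11}; Adam avoids the target exactly from the complement.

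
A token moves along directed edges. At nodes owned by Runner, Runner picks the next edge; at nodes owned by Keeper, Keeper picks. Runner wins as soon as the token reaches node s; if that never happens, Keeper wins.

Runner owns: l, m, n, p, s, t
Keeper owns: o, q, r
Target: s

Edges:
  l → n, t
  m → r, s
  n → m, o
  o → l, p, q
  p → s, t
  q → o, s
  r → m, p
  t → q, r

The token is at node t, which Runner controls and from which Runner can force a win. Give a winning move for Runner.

r

A0 = {s}
A1: add {m, p} — m (Runner) has m→s; p (Runner) has p→s.
A2: add {n, r} — n (Runner) has n→m; r (Keeper): all of {m, p} already in.
A3: add {l, t} — l (Runner) has l→n; t (Runner) has t→r.
A4 = A3; e.g. o (Keeper) can still go to q. Fixed point.
From t, successor r is in the attractor (rank 2); the other successor q is not.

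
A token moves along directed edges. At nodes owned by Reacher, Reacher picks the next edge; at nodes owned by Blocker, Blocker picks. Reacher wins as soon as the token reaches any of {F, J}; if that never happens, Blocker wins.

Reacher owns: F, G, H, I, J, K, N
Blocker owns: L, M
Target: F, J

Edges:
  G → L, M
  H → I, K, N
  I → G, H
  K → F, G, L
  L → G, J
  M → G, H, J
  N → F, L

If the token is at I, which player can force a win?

Reacher

A0 = {F, J}
A1: add {K, N} — K (Reacher) has K→F; N (Reacher) has N→F.
A2: add {H} — H (Reacher) has H→K.
A3: add {I} — I (Reacher) has I→H.
A4 = A3; e.g. G (Reacher) has no edge into A3. Fixed point.
I ∈ A3, so Reacher can force the target.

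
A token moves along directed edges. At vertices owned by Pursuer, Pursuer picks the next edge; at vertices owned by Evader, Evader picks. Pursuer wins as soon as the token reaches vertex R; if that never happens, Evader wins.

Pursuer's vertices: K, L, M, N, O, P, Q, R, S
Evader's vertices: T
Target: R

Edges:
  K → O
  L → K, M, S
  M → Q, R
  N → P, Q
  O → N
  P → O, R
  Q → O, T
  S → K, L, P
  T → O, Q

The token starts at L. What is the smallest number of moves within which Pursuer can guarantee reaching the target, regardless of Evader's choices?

A0 = {R}
A1: add {M, P} — M (Pursuer) has M→R; P (Pursuer) has P→R.
A2: add {L, N, S} — L (Pursuer) has L→M; N (Pursuer) has N→P; S (Pursuer) has S→P.
L enters the attractor at level 2, so Pursuer can force the target in 2 moves from there.

2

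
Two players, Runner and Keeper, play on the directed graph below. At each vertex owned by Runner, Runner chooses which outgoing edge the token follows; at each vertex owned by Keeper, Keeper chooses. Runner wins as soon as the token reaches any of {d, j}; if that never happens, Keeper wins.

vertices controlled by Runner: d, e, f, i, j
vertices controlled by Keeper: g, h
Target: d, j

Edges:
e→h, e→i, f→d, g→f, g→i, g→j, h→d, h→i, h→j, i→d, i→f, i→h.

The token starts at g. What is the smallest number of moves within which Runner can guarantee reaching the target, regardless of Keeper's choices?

2

A0 = {d, j}
A1: add {f, i} — f (Runner) has f→d; i (Runner) has i→d.
A2: add {e, g, h} — e (Runner) has e→i; g (Keeper): all of {f, i, j} already in; h (Keeper): all of {d, i, j} already in.
A2 = all vertices. Fixed point.
g enters the attractor at level 2, so Runner can force the target in 2 moves from there.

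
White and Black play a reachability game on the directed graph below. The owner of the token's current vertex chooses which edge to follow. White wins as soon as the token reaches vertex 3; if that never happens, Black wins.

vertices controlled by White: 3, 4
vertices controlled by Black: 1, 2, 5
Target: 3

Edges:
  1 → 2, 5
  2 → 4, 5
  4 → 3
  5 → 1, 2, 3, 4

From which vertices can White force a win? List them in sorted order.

A0 = {3}
A1: add {4} — 4 (White) has 4→3.
A2 = A1; e.g. 1 (Black) can still go to 2. Fixed point.
White's winning region = {3, 4}.

3, 4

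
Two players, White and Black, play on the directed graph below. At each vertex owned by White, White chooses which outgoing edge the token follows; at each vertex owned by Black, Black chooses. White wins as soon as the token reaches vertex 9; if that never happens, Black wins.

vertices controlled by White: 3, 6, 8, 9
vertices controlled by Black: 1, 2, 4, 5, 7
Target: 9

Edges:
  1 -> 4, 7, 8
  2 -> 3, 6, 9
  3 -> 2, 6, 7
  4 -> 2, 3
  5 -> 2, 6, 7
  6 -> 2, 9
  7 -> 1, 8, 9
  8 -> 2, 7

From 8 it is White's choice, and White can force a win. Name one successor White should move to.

A0 = {9}
A1: add {6} — 6 (White) has 6→9.
A2: add {3} — 3 (White) has 3→6.
A3: add {2} — 2 (Black): all of {3, 6, 9} already in.
A4: add {4, 8} — 4 (Black): all of {2, 3} already in; 8 (White) has 8→2.
A5 = A4; e.g. 1 (Black) can still go to 7. Fixed point.
From 8, successor 2 is in the attractor (rank 3); the other successor 7 is not.

2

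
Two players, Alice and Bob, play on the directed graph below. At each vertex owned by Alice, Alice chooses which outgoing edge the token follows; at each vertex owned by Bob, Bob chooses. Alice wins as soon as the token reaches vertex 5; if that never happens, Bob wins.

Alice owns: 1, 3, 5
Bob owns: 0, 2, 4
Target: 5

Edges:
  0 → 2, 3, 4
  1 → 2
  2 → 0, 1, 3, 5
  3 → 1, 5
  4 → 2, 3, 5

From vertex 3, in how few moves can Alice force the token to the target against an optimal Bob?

A0 = {5}
A1: add {3} — 3 (Alice) has 3→5.
A2 = A1; e.g. 0 (Bob) can still go to 2. Fixed point.
3 enters the attractor at level 1, so Alice can force the target in 1 move from there.

1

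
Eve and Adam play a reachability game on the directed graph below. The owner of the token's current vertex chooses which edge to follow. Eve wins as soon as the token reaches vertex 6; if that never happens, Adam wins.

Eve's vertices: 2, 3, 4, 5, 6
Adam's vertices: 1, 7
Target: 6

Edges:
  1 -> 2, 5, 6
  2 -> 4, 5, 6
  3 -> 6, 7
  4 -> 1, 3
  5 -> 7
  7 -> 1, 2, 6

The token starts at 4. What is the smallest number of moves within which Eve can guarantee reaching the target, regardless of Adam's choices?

2

A0 = {6}
A1: add {2, 3} — 2 (Eve) has 2→6; 3 (Eve) has 3→6.
A2: add {4} — 4 (Eve) has 4→3.
A3 = A2; e.g. 1 (Adam) can still go to 5. Fixed point.
4 enters the attractor at level 2, so Eve can force the target in 2 moves from there.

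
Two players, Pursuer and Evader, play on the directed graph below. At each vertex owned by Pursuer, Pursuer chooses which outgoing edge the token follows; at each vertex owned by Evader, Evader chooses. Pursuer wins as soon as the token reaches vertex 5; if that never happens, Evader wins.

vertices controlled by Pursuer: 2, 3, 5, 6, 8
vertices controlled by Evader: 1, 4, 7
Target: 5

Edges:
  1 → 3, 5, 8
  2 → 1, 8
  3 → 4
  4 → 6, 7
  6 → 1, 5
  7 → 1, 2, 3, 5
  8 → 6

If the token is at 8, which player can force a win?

A0 = {5}
A1: add {6} — 6 (Pursuer) has 6→5.
A2: add {8} — 8 (Pursuer) has 8→6.
8 ∈ A2, so Pursuer can force the target.

Pursuer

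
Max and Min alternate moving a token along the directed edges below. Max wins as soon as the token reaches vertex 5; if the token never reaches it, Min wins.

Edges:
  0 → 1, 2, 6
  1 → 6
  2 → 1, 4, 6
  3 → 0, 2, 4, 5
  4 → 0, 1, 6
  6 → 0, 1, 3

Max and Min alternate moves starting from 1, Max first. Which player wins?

Min

Track states (vertex, player-to-move).
A0 = {(5,Max), (5,Min)}
A1: add {(3,Max)}.
A2 = A1; e.g. (0,Max) stays out. (1,Max) never enters ⇒ Min avoids the target.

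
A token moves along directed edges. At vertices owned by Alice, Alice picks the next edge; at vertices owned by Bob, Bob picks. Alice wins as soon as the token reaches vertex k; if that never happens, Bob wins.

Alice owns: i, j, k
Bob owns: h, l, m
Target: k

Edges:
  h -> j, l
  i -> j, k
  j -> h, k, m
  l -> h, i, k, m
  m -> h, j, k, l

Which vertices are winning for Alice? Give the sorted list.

A0 = {k}
A1: add {i, j} — i (Alice) has i→k; j (Alice) has j→k.
A2 = A1; e.g. h (Bob) can still go to l. Fixed point.
Alice's winning region = {i, j, k}.

i, j, k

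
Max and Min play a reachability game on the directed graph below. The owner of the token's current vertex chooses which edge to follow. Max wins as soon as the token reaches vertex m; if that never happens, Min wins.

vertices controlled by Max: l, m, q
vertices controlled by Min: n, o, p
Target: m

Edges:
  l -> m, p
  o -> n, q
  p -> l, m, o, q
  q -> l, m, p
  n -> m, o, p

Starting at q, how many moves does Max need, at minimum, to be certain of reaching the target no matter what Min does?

A0 = {m}
A1: add {l, q} — l (Max) has l→m; q (Max) has q→m.
A2 = A1; e.g. n (Min) can still go to o. Fixed point.
q enters the attractor at level 1, so Max can force the target in 1 move from there.

1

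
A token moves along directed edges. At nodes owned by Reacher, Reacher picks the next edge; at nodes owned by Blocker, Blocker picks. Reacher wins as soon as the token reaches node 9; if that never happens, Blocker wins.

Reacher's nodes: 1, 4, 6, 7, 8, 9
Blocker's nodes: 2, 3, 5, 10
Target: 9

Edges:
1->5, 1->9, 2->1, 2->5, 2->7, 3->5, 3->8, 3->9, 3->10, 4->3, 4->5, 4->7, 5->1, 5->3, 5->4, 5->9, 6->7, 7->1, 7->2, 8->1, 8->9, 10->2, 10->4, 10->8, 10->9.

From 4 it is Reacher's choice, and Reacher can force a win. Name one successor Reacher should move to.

7

A0 = {9}
A1: add {1, 8} — 1 (Reacher) has 1→9; 8 (Reacher) has 8→9.
A2: add {7} — 7 (Reacher) has 7→1.
A3: add {4, 6} — 4 (Reacher) has 4→7; 6 (Reacher) has 6→7.
A4 = A3; e.g. 2 (Blocker) can still go to 5. Fixed point.
From 4, successor 7 is in the attractor (rank 2); the other successors 3, 5 are not.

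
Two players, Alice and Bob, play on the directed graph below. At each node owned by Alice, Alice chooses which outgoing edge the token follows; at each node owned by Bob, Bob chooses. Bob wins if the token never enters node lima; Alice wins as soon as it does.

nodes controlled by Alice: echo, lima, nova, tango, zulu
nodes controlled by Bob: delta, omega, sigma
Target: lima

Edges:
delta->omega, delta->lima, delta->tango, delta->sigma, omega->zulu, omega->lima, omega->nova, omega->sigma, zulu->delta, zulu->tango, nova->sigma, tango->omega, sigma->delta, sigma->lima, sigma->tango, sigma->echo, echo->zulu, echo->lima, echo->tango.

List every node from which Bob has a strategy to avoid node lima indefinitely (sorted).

A0 = {lima}
A1: add {echo} — echo (Alice) has echo→lima.
A2 = A1; e.g. delta (Bob) can still go to omega. Fixed point.
Alice's attractor = {echo, lima}; Bob avoids the target exactly from the complement.

delta, nova, omega, sigma, tango, zulu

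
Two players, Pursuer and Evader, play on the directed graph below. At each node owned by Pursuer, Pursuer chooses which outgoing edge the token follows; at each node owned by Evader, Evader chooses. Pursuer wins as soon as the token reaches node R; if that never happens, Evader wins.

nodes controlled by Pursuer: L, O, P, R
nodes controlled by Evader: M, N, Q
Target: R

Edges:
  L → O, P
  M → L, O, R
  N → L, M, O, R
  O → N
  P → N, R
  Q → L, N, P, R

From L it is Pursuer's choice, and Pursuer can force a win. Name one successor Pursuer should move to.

P

A0 = {R}
A1: add {P} — P (Pursuer) has P→R.
A2: add {L} — L (Pursuer) has L→P.
A3 = A2; e.g. M (Evader) can still go to O. Fixed point.
From L, successor P is in the attractor (rank 1); the other successor O is not.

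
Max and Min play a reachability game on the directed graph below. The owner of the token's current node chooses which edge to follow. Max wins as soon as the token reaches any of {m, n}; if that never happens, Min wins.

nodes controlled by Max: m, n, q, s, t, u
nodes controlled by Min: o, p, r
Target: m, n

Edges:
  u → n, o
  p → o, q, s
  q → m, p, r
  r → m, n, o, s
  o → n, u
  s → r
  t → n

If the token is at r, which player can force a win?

A0 = {m, n}
A1: add {q, t, u} — q (Max) has q→m; t (Max) has t→n; u (Max) has u→n.
A2: add {o} — o (Min): all of {n, u} already in.
A3 = A2; e.g. p (Min) can still go to s. Fixed point.
r never enters the attractor, so Min can avoid the target forever.

Min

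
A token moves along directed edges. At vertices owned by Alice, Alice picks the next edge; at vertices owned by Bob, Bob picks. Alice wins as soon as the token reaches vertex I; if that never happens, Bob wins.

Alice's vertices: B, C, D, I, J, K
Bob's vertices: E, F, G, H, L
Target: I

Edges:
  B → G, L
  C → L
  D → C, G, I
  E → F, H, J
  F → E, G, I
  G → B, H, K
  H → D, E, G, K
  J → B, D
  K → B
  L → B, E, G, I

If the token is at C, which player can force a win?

Bob

A0 = {I}
A1: add {D} — D (Alice) has D→I.
A2: add {J} — J (Alice) has J→D.
A3 = A2; e.g. B (Alice) has no edge into A2. Fixed point.
C never enters the attractor, so Bob can avoid the target forever.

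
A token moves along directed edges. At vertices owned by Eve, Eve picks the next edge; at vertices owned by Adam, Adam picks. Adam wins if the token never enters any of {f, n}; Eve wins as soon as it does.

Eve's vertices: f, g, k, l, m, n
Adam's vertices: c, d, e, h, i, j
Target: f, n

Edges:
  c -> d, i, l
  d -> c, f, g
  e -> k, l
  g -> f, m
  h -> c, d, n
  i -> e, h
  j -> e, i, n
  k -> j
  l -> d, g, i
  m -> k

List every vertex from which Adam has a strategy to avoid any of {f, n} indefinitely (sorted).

c, d, e, h, i, j, k, m

A0 = {f, n}
A1: add {g} — g (Eve) has g→f.
A2: add {l} — l (Eve) has l→g.
A3 = A2; e.g. c (Adam) can still go to d. Fixed point.
Eve's attractor = {f, g, l, n}; Adam avoids the target exactly from the complement.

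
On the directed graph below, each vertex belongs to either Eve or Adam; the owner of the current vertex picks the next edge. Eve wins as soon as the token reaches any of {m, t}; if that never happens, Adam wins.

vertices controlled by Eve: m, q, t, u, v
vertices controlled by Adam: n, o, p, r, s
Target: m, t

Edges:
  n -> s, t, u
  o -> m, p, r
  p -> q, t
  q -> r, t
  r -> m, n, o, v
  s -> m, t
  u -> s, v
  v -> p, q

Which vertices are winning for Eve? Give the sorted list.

A0 = {m, t}
A1: add {q, s} — q (Eve) has q→t; s (Adam): all of {m, t} already in.
A2: add {p, u, v} — p (Adam): all of {q, t} already in; u (Eve) has u→s; v (Eve) has v→q.
A3: add {n} — n (Adam): all of {s, t, u} already in.
A4 = A3; e.g. o (Adam) can still go to r. Fixed point.
Eve's winning region = {m, n, p, q, s, t, u, v}.

m, n, p, q, s, t, u, v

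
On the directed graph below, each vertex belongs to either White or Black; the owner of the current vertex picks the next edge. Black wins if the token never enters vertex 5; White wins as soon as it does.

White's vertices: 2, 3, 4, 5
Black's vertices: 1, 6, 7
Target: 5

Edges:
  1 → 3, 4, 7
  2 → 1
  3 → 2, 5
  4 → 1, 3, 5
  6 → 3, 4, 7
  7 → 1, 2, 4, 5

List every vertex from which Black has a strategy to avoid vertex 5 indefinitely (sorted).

A0 = {5}
A1: add {3, 4} — 3 (White) has 3→5; 4 (White) has 4→5.
A2 = A1; e.g. 1 (Black) can still go to 7. Fixed point.
White's attractor = {3, 4, 5}; Black avoids the target exactly from the complement.

1, 2, 6, 7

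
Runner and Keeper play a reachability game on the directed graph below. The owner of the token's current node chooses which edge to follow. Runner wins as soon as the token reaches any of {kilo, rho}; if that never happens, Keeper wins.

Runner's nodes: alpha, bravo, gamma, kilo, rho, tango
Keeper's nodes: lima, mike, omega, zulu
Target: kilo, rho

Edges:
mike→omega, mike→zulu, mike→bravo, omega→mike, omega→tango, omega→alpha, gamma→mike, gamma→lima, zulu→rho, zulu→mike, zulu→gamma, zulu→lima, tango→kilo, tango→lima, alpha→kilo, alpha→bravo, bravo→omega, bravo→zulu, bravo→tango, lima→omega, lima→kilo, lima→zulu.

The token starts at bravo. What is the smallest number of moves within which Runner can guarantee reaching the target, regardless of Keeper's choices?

A0 = {kilo, rho}
A1: add {alpha, tango} — tango (Runner) has tango→kilo; alpha (Runner) has alpha→kilo.
A2: add {bravo} — bravo (Runner) has bravo→tango.
A3 = A2; e.g. mike (Keeper) can still go to omega. Fixed point.
bravo enters the attractor at level 2, so Runner can force the target in 2 moves from there.

2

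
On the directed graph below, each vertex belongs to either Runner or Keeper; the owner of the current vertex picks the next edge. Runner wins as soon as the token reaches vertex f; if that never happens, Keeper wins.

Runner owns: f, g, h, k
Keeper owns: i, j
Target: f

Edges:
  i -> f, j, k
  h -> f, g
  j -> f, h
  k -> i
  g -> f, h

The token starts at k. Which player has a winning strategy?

Keeper

A0 = {f}
A1: add {g, h} — g (Runner) has g→f; h (Runner) has h→f.
A2: add {j} — j (Keeper): all of {f, h} already in.
A3 = A2; e.g. i (Keeper) can still go to k. Fixed point.
k never enters the attractor, so Keeper can avoid the target forever.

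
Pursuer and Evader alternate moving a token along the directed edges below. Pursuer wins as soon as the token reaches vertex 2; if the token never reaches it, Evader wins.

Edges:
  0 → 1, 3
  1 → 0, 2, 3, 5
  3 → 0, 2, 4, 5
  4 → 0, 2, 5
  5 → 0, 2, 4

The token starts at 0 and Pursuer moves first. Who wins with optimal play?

Track states (vertex, player-to-move).
A0 = {(2,Pursuer), (2,Evader)}
A1: add {(1,Pursuer), (3,Pursuer), (4,Pursuer), (5,Pursuer)}.
A2: add {(0,Evader)}.
A3 = A2; e.g. (0,Pursuer) stays out. (0,Pursuer) never enters ⇒ Evader avoids the target.

Evader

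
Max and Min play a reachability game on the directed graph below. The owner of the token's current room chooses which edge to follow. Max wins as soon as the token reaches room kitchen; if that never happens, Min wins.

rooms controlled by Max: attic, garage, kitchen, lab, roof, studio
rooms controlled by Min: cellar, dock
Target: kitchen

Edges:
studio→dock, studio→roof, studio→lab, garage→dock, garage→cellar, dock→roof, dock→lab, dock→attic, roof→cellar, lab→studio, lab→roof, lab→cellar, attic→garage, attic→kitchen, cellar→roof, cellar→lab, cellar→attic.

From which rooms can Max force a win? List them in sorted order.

attic, kitchen

A0 = {kitchen}
A1: add {attic} — attic (Max) has attic→kitchen.
A2 = A1; e.g. studio (Max) has no edge into A1. Fixed point.
Max's winning region = {attic, kitchen}.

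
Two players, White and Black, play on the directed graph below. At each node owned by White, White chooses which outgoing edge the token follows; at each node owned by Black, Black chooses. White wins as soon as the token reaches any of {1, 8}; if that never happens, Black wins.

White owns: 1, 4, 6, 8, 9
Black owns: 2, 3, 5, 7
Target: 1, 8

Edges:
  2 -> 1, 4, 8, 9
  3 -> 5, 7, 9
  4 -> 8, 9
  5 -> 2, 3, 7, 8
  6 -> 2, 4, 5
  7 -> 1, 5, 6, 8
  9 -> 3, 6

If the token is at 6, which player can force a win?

A0 = {1, 8}
A1: add {4} — 4 (White) has 4→8.
A2: add {6} — 6 (White) has 6→4.
6 ∈ A2, so White can force the target.

White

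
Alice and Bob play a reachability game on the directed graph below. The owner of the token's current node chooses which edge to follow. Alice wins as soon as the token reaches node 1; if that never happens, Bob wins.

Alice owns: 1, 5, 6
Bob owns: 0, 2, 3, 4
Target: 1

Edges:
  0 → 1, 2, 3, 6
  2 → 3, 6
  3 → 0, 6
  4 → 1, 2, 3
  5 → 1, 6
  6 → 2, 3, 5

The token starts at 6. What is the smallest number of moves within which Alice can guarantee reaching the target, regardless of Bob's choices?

2

A0 = {1}
A1: add {5} — 5 (Alice) has 5→1.
A2: add {6} — 6 (Alice) has 6→5.
A3 = A2; e.g. 0 (Bob) can still go to 2. Fixed point.
6 enters the attractor at level 2, so Alice can force the target in 2 moves from there.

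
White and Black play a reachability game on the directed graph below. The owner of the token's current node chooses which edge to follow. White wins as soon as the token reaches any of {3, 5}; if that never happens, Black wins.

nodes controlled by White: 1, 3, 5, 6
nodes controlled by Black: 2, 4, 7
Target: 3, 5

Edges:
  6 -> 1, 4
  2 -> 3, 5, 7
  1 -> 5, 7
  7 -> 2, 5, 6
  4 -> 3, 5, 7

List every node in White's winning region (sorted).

A0 = {3, 5}
A1: add {1} — 1 (White) has 1→5.
A2: add {6} — 6 (White) has 6→1.
A3 = A2; e.g. 2 (Black) can still go to 7. Fixed point.
White's winning region = {1, 3, 5, 6}.

1, 3, 5, 6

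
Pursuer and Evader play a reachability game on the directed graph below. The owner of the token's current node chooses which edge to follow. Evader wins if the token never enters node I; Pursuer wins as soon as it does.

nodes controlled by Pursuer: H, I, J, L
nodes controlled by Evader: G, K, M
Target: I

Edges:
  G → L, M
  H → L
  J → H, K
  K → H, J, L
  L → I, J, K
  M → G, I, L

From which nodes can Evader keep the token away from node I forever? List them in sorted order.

A0 = {I}
A1: add {L} — L (Pursuer) has L→I.
A2: add {H} — H (Pursuer) has H→L.
A3: add {J} — J (Pursuer) has J→H.
A4: add {K} — K (Evader): all of {H, J, L} already in.
A5 = A4; e.g. G (Evader) can still go to M. Fixed point.
Pursuer's attractor = {H, I, J, K, L}; Evader avoids the target exactly from the complement.

G, M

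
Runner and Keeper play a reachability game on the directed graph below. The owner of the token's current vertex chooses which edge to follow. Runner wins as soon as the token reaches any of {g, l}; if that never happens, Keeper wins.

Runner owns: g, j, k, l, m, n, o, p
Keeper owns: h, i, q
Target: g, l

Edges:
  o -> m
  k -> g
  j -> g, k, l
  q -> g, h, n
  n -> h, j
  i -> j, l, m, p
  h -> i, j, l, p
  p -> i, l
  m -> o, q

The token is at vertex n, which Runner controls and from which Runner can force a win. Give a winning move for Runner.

A0 = {g, l}
A1: add {j, k, p} — j (Runner) has j→g; k (Runner) has k→g; p (Runner) has p→l.
A2: add {n} — n (Runner) has n→j.
A3 = A2; e.g. h (Keeper) can still go to i. Fixed point.
From n, successor j is in the attractor (rank 1); the other successor h is not.

j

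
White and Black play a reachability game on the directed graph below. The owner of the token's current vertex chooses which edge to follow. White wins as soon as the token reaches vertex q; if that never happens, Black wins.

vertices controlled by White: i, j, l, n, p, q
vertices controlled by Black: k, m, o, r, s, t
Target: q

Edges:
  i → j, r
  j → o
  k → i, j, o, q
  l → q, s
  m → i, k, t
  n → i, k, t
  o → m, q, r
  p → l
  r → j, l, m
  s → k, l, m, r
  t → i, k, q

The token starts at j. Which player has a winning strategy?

A0 = {q}
A1: add {l} — l (White) has l→q.
A2: add {p} — p (White) has p→l.
A3 = A2; e.g. i (White) has no edge into A2. Fixed point.
j never enters the attractor, so Black can avoid the target forever.

Black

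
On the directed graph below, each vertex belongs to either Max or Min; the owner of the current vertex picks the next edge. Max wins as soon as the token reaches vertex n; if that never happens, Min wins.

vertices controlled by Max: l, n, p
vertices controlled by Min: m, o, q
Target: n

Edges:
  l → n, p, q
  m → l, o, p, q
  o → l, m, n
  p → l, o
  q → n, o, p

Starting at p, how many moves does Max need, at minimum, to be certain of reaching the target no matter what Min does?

A0 = {n}
A1: add {l} — l (Max) has l→n.
A2: add {p} — p (Max) has p→l.
A3 = A2; e.g. m (Min) can still go to o. Fixed point.
p enters the attractor at level 2, so Max can force the target in 2 moves from there.

2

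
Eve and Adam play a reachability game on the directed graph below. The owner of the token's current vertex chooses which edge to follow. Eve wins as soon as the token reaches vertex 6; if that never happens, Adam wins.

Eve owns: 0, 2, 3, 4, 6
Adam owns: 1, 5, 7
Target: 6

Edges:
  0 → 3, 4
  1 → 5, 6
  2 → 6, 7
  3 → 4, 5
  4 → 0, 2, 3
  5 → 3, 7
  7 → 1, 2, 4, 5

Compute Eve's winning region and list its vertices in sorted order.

A0 = {6}
A1: add {2} — 2 (Eve) has 2→6.
A2: add {4} — 4 (Eve) has 4→2.
A3: add {0, 3} — 0 (Eve) has 0→4; 3 (Eve) has 3→4.
A4 = A3; e.g. 1 (Adam) can still go to 5. Fixed point.
Eve's winning region = {0, 2, 3, 4, 6}.

0, 2, 3, 4, 6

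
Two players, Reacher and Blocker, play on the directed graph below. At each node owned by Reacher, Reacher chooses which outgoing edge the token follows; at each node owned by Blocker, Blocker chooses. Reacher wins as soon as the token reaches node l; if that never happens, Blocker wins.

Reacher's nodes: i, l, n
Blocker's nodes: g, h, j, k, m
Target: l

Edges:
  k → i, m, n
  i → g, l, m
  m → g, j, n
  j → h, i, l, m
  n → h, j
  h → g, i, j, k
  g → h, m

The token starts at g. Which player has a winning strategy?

Blocker

A0 = {l}
A1: add {i} — i (Reacher) has i→l.
A2 = A1; e.g. g (Blocker) can still go to h. Fixed point.
g never enters the attractor, so Blocker can avoid the target forever.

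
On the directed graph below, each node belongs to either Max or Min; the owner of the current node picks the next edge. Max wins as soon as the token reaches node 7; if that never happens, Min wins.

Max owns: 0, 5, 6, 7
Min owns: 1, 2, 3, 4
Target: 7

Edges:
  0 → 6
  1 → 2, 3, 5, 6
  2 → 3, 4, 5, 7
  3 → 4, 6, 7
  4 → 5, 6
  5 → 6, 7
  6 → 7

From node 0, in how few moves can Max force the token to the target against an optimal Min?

2

A0 = {7}
A1: add {5, 6} — 5 (Max) has 5→7; 6 (Max) has 6→7.
A2: add {0, 4} — 0 (Max) has 0→6; 4 (Min): all of {5, 6} already in.
0 enters the attractor at level 2, so Max can force the target in 2 moves from there.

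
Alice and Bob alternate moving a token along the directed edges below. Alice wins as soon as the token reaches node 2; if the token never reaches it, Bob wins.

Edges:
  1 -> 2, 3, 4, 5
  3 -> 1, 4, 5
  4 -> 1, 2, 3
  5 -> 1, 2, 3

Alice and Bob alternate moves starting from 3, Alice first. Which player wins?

Track states (vertex, player-to-move).
A0 = {(2,Alice), (2,Bob)}
A1: add {(1,Alice), (4,Alice), (5,Alice)}.
A2: add {(3,Bob)}.
A3 = A2; e.g. (1,Bob) stays out. (3,Alice) never enters ⇒ Bob avoids the target.

Bob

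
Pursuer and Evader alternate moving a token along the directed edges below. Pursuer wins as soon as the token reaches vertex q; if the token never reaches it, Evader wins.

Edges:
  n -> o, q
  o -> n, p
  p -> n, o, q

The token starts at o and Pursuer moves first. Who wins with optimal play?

Track states (vertex, player-to-move).
A0 = {(q,Pursuer), (q,Evader)}
A1: add {(n,Pursuer), (p,Pursuer)}.
A2: add {(o,Evader)}.
A3 = A2; e.g. (n,Evader) stays out. (o,Pursuer) never enters ⇒ Evader avoids the target.

Evader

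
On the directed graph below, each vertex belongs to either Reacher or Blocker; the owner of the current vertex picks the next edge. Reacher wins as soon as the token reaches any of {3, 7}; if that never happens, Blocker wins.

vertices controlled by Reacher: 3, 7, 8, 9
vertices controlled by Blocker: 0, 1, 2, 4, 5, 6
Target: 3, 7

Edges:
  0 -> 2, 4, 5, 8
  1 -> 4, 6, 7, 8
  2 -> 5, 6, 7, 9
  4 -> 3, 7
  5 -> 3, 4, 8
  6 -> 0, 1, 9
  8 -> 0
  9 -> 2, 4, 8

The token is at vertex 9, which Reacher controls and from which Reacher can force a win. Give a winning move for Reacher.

4

A0 = {3, 7}
A1: add {4} — 4 (Blocker): all of {3, 7} already in.
A2: add {9} — 9 (Reacher) has 9→4.
A3 = A2; e.g. 0 (Blocker) can still go to 2. Fixed point.
From 9, successor 4 is in the attractor (rank 1); the other successors 2, 8 are not.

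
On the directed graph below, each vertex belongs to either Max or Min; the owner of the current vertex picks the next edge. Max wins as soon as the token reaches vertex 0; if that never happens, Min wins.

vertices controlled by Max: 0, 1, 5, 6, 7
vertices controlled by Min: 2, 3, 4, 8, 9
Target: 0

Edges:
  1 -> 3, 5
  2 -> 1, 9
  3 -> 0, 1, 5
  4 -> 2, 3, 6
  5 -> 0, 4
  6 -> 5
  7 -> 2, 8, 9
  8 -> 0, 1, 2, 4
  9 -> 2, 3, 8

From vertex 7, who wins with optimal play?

A0 = {0}
A1: add {5} — 5 (Max) has 5→0.
A2: add {1, 6} — 1 (Max) has 1→5; 6 (Max) has 6→5.
A3: add {3} — 3 (Min): all of {0, 1, 5} already in.
A4 = A3; e.g. 2 (Min) can still go to 9. Fixed point.
7 never enters the attractor, so Min can avoid the target forever.

Min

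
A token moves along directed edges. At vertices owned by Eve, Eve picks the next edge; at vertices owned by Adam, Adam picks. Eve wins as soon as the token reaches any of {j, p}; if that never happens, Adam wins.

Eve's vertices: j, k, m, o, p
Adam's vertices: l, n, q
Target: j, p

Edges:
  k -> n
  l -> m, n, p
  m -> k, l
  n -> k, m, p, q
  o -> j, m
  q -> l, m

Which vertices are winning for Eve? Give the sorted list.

j, o, p

A0 = {j, p}
A1: add {o} — o (Eve) has o→j.
A2 = A1; e.g. k (Eve) has no edge into A1. Fixed point.
Eve's winning region = {j, o, p}.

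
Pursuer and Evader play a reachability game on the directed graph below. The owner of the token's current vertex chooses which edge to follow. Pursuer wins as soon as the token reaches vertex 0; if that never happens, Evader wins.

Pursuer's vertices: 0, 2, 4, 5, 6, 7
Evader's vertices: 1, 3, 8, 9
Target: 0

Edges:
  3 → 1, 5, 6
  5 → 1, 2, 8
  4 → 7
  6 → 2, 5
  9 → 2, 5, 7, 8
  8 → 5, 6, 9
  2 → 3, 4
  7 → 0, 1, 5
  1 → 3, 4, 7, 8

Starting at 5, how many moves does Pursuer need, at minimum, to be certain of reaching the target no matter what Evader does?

4

A0 = {0}
A1: add {7} — 7 (Pursuer) has 7→0.
A2: add {4} — 4 (Pursuer) has 4→7.
A3: add {2} — 2 (Pursuer) has 2→4.
A4: add {5, 6} — 5 (Pursuer) has 5→2; 6 (Pursuer) has 6→2.
A5 = A4; e.g. 1 (Evader) can still go to 3. Fixed point.
5 enters the attractor at level 4, so Pursuer can force the target in 4 moves from there.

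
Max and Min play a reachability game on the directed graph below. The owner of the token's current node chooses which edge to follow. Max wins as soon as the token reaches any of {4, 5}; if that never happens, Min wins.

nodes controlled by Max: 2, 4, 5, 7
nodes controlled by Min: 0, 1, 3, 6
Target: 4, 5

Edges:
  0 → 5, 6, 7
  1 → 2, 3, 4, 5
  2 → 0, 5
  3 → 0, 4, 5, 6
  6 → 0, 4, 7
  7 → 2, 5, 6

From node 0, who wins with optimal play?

Min

A0 = {4, 5}
A1: add {2, 7} — 2 (Max) has 2→5; 7 (Max) has 7→5.
A2 = A1; e.g. 0 (Min) can still go to 6. Fixed point.
0 never enters the attractor, so Min can avoid the target forever.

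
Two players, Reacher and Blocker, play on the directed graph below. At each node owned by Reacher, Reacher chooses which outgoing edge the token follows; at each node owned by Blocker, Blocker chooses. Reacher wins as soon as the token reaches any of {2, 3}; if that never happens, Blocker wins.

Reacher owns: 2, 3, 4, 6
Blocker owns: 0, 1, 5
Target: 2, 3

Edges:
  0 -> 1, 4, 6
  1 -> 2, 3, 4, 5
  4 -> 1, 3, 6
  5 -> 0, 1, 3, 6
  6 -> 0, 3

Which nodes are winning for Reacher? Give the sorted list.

A0 = {2, 3}
A1: add {4, 6} — 4 (Reacher) has 4→3; 6 (Reacher) has 6→3.
A2 = A1; e.g. 0 (Blocker) can still go to 1. Fixed point.
Reacher's winning region = {2, 3, 4, 6}.

2, 3, 4, 6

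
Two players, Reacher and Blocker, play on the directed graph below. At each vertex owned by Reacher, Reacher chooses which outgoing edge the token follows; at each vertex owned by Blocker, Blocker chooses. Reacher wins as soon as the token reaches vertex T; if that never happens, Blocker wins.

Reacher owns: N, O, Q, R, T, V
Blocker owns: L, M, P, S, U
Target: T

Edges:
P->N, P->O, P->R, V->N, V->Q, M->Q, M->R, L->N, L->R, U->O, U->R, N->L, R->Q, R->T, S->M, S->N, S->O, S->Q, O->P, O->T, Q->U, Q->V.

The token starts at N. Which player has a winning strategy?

A0 = {T}
A1: add {O, R} — O (Reacher) has O→T; R (Reacher) has R→T.
A2: add {U} — U (Blocker): all of {O, R} already in.
A3: add {Q} — Q (Reacher) has Q→U.
A4: add {M, V} — M (Blocker): all of {Q, R} already in; V (Reacher) has V→Q.
A5 = A4; e.g. L (Blocker) can still go to N. Fixed point.
N never enters the attractor, so Blocker can avoid the target forever.

Blocker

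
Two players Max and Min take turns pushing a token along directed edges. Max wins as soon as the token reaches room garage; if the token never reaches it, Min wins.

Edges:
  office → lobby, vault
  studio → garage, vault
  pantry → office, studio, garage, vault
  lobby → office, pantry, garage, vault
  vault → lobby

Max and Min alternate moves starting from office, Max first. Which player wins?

Max

Track states (vertex, player-to-move).
A0 = {(garage,Max), (garage,Min)}
A1: add {(studio,Max), (pantry,Max), (lobby,Max)}.
A2: add {(vault,Min)}.
A3: add {(office,Max)}.
(office,Max) ∈ A3 ⇒ Max forces the target.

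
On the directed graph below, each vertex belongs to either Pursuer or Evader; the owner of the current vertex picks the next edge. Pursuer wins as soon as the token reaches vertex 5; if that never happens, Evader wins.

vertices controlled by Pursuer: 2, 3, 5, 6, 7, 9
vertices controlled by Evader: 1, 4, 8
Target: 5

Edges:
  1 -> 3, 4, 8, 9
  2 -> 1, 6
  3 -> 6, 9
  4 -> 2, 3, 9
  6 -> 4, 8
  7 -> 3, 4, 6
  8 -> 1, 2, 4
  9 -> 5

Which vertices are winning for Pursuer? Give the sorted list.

3, 5, 7, 9

A0 = {5}
A1: add {9} — 9 (Pursuer) has 9→5.
A2: add {3} — 3 (Pursuer) has 3→9.
A3: add {7} — 7 (Pursuer) has 7→3.
A4 = A3; e.g. 1 (Evader) can still go to 4. Fixed point.
Pursuer's winning region = {3, 5, 7, 9}.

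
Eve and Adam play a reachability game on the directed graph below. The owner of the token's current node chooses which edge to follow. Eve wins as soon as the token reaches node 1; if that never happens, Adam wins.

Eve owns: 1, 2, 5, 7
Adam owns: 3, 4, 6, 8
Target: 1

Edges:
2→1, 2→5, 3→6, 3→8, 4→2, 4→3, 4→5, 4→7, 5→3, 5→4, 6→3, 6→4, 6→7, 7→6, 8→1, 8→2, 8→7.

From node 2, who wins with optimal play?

Eve

A0 = {1}
A1: add {2} — 2 (Eve) has 2→1.
A2 = A1; e.g. 3 (Adam) can still go to 6. Fixed point.
2 ∈ A1, so Eve can force the target.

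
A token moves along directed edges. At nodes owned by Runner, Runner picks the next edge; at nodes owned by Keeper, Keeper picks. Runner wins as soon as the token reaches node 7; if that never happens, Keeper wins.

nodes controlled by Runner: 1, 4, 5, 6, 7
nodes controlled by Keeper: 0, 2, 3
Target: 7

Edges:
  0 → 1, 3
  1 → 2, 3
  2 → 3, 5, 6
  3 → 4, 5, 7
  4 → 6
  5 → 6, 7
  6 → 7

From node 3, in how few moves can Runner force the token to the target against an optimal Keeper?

A0 = {7}
A1: add {5, 6} — 5 (Runner) has 5→7; 6 (Runner) has 6→7.
A2: add {4} — 4 (Runner) has 4→6.
A3: add {3} — 3 (Keeper): all of {4, 5, 7} already in.
3 enters the attractor at level 3, so Runner can force the target in 3 moves from there.

3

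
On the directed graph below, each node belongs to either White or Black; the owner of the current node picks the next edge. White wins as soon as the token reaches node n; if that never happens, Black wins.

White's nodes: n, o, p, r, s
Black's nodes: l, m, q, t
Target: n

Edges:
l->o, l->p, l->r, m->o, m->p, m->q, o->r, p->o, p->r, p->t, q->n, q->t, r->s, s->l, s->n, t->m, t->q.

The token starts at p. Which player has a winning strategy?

A0 = {n}
A1: add {s} — s (White) has s→n.
A2: add {r} — r (White) has r→s.
A3: add {o, p} — o (White) has o→r; p (White) has p→r.
p ∈ A3, so White can force the target.

White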